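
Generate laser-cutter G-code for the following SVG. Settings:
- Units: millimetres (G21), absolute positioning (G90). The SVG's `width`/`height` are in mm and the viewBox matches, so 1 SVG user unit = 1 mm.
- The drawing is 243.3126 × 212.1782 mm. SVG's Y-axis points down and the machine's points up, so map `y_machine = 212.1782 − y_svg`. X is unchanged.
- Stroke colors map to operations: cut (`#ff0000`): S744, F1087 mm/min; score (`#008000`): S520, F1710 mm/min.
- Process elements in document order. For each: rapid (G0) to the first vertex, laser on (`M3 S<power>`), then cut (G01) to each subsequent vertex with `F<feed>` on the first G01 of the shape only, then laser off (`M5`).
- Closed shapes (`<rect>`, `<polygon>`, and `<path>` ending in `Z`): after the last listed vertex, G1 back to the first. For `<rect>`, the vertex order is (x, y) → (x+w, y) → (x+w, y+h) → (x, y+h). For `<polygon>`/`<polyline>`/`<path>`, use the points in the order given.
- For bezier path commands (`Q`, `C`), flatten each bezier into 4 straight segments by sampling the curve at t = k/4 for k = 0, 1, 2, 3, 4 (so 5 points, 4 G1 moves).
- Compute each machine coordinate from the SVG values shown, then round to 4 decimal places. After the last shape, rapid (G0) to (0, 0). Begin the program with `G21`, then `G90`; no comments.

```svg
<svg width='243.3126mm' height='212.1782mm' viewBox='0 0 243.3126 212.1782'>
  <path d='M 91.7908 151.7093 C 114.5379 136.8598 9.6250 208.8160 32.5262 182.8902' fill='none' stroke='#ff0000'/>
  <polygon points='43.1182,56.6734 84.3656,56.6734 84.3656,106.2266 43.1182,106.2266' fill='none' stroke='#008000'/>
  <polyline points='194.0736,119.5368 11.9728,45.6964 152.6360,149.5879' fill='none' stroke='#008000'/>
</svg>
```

G21
G90
G0 X91.7908 Y60.4689
M3 S744
G01 X88.9067 Y58.2157 F1087
G01 X62.1007 Y40.7248
G01 X35.3237 Y25.3108
G01 X32.5262 Y29.2880
M5
G0 X43.1182 Y155.5048
M3 S520
G01 X84.3656 Y155.5048 F1710
G01 X84.3656 Y105.9516
G01 X43.1182 Y105.9516
G01 X43.1182 Y155.5048
M5
G0 X194.0736 Y92.6414
M3 S520
G01 X11.9728 Y166.4818 F1710
G01 X152.6360 Y62.5903
M5
G0 X0.0000 Y0.0000

1 u = 1 mm; y_m = 212.1782 − y.

[1] `<path>` cubic bezier, #ff0000→cut S744 F1087: (91.7908,60.4689) → (88.9067,58.2157) → (62.1007,40.7248) → (35.3237,25.3108) → (32.5262,29.2880)

[2] `<polygon>` rectangle, #008000→score S520 F1710: (43.1182,155.5048) → (84.3656,155.5048) → (84.3656,105.9516) → (43.1182,105.9516) → (43.1182,155.5048) (closed)

[3] `<polyline>` open polyline, #008000→score S520 F1710: (194.0736,92.6414) → (11.9728,166.4818) → (152.6360,62.5903)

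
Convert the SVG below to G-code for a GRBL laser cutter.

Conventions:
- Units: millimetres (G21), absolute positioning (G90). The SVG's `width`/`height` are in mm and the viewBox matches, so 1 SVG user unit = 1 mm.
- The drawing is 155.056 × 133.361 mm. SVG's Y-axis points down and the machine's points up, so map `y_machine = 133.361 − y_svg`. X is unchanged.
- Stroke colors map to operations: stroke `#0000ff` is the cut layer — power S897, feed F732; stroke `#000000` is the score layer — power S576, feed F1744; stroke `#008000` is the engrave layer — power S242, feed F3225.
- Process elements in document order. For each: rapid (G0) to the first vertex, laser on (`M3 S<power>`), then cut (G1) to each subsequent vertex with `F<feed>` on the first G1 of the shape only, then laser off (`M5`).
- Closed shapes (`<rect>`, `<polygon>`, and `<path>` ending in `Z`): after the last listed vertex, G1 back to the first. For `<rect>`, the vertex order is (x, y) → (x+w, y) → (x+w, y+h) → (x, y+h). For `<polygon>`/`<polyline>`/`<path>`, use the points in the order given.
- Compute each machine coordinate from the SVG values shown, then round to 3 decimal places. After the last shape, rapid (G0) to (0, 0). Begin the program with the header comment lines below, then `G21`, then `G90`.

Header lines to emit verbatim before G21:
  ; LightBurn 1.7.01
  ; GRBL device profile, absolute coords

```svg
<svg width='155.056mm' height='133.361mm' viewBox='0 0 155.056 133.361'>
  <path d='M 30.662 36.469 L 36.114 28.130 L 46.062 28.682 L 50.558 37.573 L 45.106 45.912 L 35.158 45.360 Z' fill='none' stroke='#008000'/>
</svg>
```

; LightBurn 1.7.01
; GRBL device profile, absolute coords
G21
G90
G0 X30.662 Y96.892
M3 S242
G1 X36.114 Y105.231 F3225
G1 X46.062 Y104.679
G1 X50.558 Y95.788
G1 X45.106 Y87.449
G1 X35.158 Y88.001
G1 X30.662 Y96.892
M5
G0 X0.000 Y0.000

1 u = 1 mm; y_m = 133.361 − y.

[1] `<path>` regular polygon, #008000→engrave S242 F3225: (30.662,96.892) → (36.114,105.231) → (46.062,104.679) → (50.558,95.788) → (45.106,87.449) → (35.158,88.001) → (30.662,96.892) (closed)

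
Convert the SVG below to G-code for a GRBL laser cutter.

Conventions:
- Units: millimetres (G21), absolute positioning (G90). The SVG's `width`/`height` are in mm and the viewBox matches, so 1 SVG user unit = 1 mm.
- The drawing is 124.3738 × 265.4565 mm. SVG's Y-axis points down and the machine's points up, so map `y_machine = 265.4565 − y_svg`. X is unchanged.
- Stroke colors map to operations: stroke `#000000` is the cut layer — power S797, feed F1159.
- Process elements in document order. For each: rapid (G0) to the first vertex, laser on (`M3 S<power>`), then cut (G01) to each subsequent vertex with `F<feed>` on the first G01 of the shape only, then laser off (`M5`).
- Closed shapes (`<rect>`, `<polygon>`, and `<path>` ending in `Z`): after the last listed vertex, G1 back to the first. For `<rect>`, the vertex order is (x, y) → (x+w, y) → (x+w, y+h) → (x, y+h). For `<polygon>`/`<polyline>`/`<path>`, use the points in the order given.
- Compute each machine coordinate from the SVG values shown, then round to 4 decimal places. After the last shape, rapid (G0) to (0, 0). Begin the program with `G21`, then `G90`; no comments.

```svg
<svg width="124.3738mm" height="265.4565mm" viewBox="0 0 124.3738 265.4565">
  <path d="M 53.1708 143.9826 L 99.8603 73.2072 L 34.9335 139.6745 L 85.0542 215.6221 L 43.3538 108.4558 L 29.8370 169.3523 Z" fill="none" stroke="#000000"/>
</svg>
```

G21
G90
G0 X53.1708 Y121.4739
M3 S797
G01 X99.8603 Y192.2493 F1159
G01 X34.9335 Y125.7820
G01 X85.0542 Y49.8344
G01 X43.3538 Y157.0007
G01 X29.8370 Y96.1042
G01 X53.1708 Y121.4739
M5
G0 X0.0000 Y0.0000

viewBox `0 0 124.3738 265.4565` with mm width/height → 1 unit = 1 mm. Flip: y_m = 265.4565 − y_svg.

**Shape 1** — `<path>` closed polygon, stroke `#000000` → cut (S797, F1159). Machine vertices: (53.1708,121.4739) → (99.8603,192.2493) → (34.9335,125.7820) → (85.0542,49.8344) → (43.3538,157.0007) → (29.8370,96.1042) → (53.1708,121.4739). Closed: final G1 returns to the first vertex.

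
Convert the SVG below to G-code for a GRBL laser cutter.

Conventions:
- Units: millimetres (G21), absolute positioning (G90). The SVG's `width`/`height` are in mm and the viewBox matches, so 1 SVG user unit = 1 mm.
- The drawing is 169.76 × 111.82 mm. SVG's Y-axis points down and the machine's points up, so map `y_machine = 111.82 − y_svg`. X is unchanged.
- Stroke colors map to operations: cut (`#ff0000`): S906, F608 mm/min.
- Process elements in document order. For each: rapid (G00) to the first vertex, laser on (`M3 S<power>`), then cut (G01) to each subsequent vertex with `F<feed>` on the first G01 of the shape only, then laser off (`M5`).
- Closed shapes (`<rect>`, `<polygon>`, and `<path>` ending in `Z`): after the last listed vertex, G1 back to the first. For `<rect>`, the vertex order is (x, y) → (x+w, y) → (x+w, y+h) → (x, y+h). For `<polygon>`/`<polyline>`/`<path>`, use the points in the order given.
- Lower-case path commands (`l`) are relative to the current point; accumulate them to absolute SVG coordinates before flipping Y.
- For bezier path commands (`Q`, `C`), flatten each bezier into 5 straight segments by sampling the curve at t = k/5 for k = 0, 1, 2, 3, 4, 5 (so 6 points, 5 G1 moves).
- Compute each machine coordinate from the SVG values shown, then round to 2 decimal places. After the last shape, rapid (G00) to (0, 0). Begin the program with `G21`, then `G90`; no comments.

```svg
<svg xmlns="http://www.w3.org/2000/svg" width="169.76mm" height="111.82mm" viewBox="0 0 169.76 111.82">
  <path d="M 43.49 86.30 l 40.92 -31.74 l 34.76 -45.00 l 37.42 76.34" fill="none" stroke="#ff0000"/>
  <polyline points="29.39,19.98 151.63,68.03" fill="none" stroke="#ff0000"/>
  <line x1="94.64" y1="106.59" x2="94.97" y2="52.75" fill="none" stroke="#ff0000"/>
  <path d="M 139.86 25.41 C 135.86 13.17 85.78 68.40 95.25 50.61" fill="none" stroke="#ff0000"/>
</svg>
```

G21
G90
G00 X43.49 Y25.52
M3 S906
G01 X84.41 Y57.26 F608
G01 X119.17 Y102.26
G01 X156.59 Y25.92
M5
G00 X29.39 Y91.84
M3 S906
G01 X151.63 Y43.79 F608
M5
G00 X94.64 Y5.23
M3 S906
G01 X94.97 Y59.07 F608
M5
G00 X139.86 Y86.41
M3 S906
G01 X132.78 Y86.78 F608
G01 X119.70 Y77.70
G01 X105.71 Y65.92
G01 X95.87 Y58.17
G01 X95.25 Y61.21
M5
G00 X0.00 Y0.00

1 u = 1 mm; y_m = 111.82 − y.

[1] `<path>` open polyline, #ff0000→cut S906 F608: (43.49,25.52) → (84.41,57.26) → (119.17,102.26) → (156.59,25.92)

[2] `<polyline>` line segment, #ff0000→cut S906 F608: (29.39,91.84) → (151.63,43.79)

[3] `<line>` line segment, #ff0000→cut S906 F608: (94.64,5.23) → (94.97,59.07)

[4] `<path>` cubic bezier, #ff0000→cut S906 F608: (139.86,86.41) → (132.78,86.78) → (119.70,77.70) → (105.71,65.92) → (95.87,58.17) → (95.25,61.21)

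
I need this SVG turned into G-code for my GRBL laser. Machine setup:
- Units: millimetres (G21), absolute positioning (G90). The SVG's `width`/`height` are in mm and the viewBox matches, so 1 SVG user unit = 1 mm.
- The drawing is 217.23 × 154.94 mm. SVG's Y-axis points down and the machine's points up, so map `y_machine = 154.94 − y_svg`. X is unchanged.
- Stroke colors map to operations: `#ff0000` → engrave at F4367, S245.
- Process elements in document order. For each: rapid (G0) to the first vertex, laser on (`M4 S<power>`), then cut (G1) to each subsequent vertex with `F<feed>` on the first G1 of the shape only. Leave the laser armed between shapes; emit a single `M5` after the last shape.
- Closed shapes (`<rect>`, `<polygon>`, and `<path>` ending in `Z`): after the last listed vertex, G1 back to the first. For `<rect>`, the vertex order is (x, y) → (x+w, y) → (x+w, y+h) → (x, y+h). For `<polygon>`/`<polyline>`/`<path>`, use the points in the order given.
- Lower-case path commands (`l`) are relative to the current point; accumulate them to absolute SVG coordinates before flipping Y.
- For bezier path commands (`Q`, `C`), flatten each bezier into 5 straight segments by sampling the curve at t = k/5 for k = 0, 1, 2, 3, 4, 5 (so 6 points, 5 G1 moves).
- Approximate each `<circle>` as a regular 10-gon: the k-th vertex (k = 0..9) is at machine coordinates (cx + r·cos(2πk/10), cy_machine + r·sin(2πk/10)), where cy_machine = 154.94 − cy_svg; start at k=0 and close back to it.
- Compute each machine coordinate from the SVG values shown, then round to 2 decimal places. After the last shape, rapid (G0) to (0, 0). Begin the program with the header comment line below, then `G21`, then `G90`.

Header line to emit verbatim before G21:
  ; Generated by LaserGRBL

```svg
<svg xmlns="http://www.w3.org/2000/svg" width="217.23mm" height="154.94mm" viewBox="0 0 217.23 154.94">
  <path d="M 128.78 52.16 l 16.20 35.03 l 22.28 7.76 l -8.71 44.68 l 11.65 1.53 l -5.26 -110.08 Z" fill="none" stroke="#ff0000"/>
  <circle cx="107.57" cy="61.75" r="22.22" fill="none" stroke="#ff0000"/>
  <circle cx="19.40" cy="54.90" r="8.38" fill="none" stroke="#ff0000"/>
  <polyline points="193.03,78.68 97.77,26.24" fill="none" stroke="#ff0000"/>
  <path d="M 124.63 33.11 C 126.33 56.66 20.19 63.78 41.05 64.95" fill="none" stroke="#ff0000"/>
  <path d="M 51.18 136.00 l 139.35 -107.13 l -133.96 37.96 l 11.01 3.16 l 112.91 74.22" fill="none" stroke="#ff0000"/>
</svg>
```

viewBox `0 0 217.23 154.94` with mm width/height → 1 unit = 1 mm. Flip: y_m = 154.94 − y_svg.

**Shape 1** — `<path>` closed polygon, stroke `#ff0000` → engrave (S245, F4367). Machine vertices: (128.78,102.78) → (144.98,67.75) → (167.26,59.99) → (158.55,15.31) → (170.20,13.78) → (164.94,123.86) → (128.78,102.78). Closed: final G1 returns to the first vertex.

**Shape 2** — `<circle>` circle, stroke `#ff0000` → engrave (S245, F4367). Machine vertices: (129.79,93.19) → (125.55,106.25) → (114.44,114.32) → (100.70,114.32) → (89.59,106.25) → (85.35,93.19) → (89.59,80.13) → (100.70,72.06) → (114.44,72.06) → (125.55,80.13) → (129.79,93.19). Closed: final G1 returns to the first vertex.

**Shape 3** — `<circle>` circle, stroke `#ff0000` → engrave (S245, F4367). Machine vertices: (27.78,100.04) → (26.18,104.97) → (21.99,108.01) → (16.81,108.01) → (12.62,104.97) → (11.02,100.04) → (12.62,95.11) → (16.81,92.07) → (21.99,92.07) → (26.18,95.11) → (27.78,100.04). Closed: final G1 returns to the first vertex.

**Shape 4** — `<polyline>` line segment, stroke `#ff0000` → engrave (S245, F4367). Machine vertices: (193.03,76.26) → (97.77,128.70). Open path.

**Shape 5** — `<path>` cubic bezier, stroke `#ff0000` → engrave (S245, F4367). Control points (SVG): P0=(124.63,33.11), P1=(126.33,56.66), P2=(20.19,63.78), P3=(41.05,64.95); sampled at t=k/5. Machine vertices: (124.63,121.83) → (114.59,109.59) → (89.94,100.79) → (61.95,94.92) → (41.90,91.49) → (41.05,89.99). Open path.

**Shape 6** — `<path>` open polyline, stroke `#ff0000` → engrave (S245, F4367). Machine vertices: (51.18,18.94) → (190.53,126.07) → (56.57,88.11) → (67.58,84.95) → (180.49,10.73). Open path.

; Generated by LaserGRBL
G21
G90
G0 X128.78 Y102.78
M4 S245
G1 X144.98 Y67.75 F4367
G1 X167.26 Y59.99
G1 X158.55 Y15.31
G1 X170.20 Y13.78
G1 X164.94 Y123.86
G1 X128.78 Y102.78
G0 X129.79 Y93.19
M4 S245
G1 X125.55 Y106.25 F4367
G1 X114.44 Y114.32
G1 X100.70 Y114.32
G1 X89.59 Y106.25
G1 X85.35 Y93.19
G1 X89.59 Y80.13
G1 X100.70 Y72.06
G1 X114.44 Y72.06
G1 X125.55 Y80.13
G1 X129.79 Y93.19
G0 X27.78 Y100.04
M4 S245
G1 X26.18 Y104.97 F4367
G1 X21.99 Y108.01
G1 X16.81 Y108.01
G1 X12.62 Y104.97
G1 X11.02 Y100.04
G1 X12.62 Y95.11
G1 X16.81 Y92.07
G1 X21.99 Y92.07
G1 X26.18 Y95.11
G1 X27.78 Y100.04
G0 X193.03 Y76.26
M4 S245
G1 X97.77 Y128.70 F4367
G0 X124.63 Y121.83
M4 S245
G1 X114.59 Y109.59 F4367
G1 X89.94 Y100.79
G1 X61.95 Y94.92
G1 X41.90 Y91.49
G1 X41.05 Y89.99
G0 X51.18 Y18.94
M4 S245
G1 X190.53 Y126.07 F4367
G1 X56.57 Y88.11
G1 X67.58 Y84.95
G1 X180.49 Y10.73
M5
G0 X0.00 Y0.00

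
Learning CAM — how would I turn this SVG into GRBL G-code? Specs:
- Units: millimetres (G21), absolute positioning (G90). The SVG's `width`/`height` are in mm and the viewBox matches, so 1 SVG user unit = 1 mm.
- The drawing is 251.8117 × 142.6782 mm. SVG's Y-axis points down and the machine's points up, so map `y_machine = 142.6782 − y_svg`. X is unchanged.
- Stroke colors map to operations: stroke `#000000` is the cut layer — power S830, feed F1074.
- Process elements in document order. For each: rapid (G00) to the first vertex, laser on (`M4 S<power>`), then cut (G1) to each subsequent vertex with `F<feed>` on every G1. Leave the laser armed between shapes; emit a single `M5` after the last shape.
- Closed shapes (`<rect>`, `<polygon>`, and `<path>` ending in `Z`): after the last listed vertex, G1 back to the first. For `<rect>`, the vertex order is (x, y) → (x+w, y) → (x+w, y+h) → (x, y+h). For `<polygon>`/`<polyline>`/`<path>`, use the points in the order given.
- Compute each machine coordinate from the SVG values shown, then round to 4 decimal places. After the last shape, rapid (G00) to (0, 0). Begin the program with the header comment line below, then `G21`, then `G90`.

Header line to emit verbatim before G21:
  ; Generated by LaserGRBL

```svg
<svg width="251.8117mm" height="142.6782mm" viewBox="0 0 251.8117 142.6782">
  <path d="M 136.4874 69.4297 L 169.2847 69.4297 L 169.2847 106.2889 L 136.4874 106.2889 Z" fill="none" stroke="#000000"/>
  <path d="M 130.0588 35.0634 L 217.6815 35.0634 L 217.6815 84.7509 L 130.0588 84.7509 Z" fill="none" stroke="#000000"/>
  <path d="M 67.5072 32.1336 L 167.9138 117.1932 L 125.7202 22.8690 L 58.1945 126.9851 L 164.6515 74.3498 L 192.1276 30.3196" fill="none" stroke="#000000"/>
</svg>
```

Since the viewBox matches the mm dimensions, user units are millimetres directly. The only transform is the Y-flip y_m = 142.6782 − y_svg.

Shape 1 is a rectangle drawn with `<path>`. Its stroke #000000 means cut at S830, F1074. After flipping Y the toolpath is (136.4874,73.2485) → (169.2847,73.2485) → (169.2847,36.3893) → (136.4874,36.3893) → (136.4874,73.2485), returning to the start.

Shape 2 is a rectangle drawn with `<path>`. Its stroke #000000 means cut at S830, F1074. After flipping Y the toolpath is (130.0588,107.6148) → (217.6815,107.6148) → (217.6815,57.9273) → (130.0588,57.9273) → (130.0588,107.6148), returning to the start.

Shape 3 is a open polyline drawn with `<path>`. Its stroke #000000 means cut at S830, F1074. After flipping Y the toolpath is (67.5072,110.5446) → (167.9138,25.4850) → (125.7202,119.8092) → (58.1945,15.6931) → (164.6515,68.3284) → (192.1276,112.3586).

; Generated by LaserGRBL
G21
G90
G00 X136.4874 Y73.2485
M4 S830
G1 X169.2847 Y73.2485 F1074
G1 X169.2847 Y36.3893 F1074
G1 X136.4874 Y36.3893 F1074
G1 X136.4874 Y73.2485 F1074
G00 X130.0588 Y107.6148
M4 S830
G1 X217.6815 Y107.6148 F1074
G1 X217.6815 Y57.9273 F1074
G1 X130.0588 Y57.9273 F1074
G1 X130.0588 Y107.6148 F1074
G00 X67.5072 Y110.5446
M4 S830
G1 X167.9138 Y25.4850 F1074
G1 X125.7202 Y119.8092 F1074
G1 X58.1945 Y15.6931 F1074
G1 X164.6515 Y68.3284 F1074
G1 X192.1276 Y112.3586 F1074
M5
G00 X0.0000 Y0.0000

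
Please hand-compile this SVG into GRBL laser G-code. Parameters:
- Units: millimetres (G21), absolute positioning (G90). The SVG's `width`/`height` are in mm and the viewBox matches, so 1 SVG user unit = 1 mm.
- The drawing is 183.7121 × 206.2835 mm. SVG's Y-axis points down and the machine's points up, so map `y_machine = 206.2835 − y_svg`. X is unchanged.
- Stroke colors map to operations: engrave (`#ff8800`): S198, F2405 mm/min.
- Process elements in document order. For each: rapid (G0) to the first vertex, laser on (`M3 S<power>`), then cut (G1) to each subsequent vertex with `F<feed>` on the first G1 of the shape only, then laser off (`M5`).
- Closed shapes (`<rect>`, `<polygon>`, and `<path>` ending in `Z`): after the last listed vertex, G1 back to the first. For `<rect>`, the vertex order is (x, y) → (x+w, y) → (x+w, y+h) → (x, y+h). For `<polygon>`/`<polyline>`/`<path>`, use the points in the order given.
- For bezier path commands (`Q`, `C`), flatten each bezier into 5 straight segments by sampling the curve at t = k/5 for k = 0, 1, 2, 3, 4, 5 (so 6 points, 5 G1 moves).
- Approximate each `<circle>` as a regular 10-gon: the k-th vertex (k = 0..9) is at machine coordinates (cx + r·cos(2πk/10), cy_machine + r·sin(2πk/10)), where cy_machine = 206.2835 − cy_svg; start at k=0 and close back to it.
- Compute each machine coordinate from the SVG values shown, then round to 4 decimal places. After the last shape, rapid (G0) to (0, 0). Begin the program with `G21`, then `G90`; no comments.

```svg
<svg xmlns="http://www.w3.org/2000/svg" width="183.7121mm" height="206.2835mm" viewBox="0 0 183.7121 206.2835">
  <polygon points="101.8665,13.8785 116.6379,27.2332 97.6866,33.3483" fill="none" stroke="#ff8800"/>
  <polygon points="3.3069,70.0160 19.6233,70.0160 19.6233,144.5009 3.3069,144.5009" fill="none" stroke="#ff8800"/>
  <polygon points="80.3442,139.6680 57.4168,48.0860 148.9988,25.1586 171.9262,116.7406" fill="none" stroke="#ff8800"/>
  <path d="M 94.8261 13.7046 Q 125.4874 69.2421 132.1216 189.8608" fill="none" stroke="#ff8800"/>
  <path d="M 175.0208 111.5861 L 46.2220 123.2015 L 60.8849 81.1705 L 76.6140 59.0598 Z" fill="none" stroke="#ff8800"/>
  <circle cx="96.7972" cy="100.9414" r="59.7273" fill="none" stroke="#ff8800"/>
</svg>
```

Since the viewBox matches the mm dimensions, user units are millimetres directly. The only transform is the Y-flip y_m = 206.2835 − y_svg.

Shape 1 is a regular polygon drawn with `<polygon>`. Its stroke #ff8800 means engrave at S198, F2405. After flipping Y the toolpath is (101.8665,192.4050) → (116.6379,179.0503) → (97.6866,172.9352) → (101.8665,192.4050), returning to the start.

Shape 2 is a rectangle drawn with `<polygon>`. Its stroke #ff8800 means engrave at S198, F2405. After flipping Y the toolpath is (3.3069,136.2675) → (19.6233,136.2675) → (19.6233,61.7826) → (3.3069,61.7826) → (3.3069,136.2675), returning to the start.

Shape 3 is a regular polygon drawn with `<polygon>`. Its stroke #ff8800 means engrave at S198, F2405. After flipping Y the toolpath is (80.3442,66.6155) → (57.4168,158.1975) → (148.9988,181.1249) → (171.9262,89.5429) → (80.3442,66.6155), returning to the start.

Shape 4 is a quadratic bezier drawn with `<path>`. Its stroke #ff8800 means engrave at S198, F2405. After flipping Y the toolpath is (94.8261,192.5789) → (106.1295,167.7607) → (115.5108,137.7359) → (122.9699,102.5047) → (128.5068,62.0669) → (132.1216,16.4227).

Shape 5 is a closed polygon drawn with `<path>`. Its stroke #ff8800 means engrave at S198, F2405. After flipping Y the toolpath is (175.0208,94.6974) → (46.2220,83.0820) → (60.8849,125.1130) → (76.6140,147.2237) → (175.0208,94.6974), returning to the start.

Shape 6 is a circle drawn with `<circle>`. Its stroke #ff8800 means engrave at S198, F2405. After flipping Y the toolpath is (156.5245,105.3421) → (145.1176,140.4489) → (115.2540,162.1461) → (78.3404,162.1461) → (48.4768,140.4489) → (37.0699,105.3421) → (48.4768,70.2353) → (78.3404,48.5381) → (115.2540,48.5381) → (145.1176,70.2353) → (156.5245,105.3421), returning to the start.

G21
G90
G0 X101.8665 Y192.4050
M3 S198
G1 X116.6379 Y179.0503 F2405
G1 X97.6866 Y172.9352
G1 X101.8665 Y192.4050
M5
G0 X3.3069 Y136.2675
M3 S198
G1 X19.6233 Y136.2675 F2405
G1 X19.6233 Y61.7826
G1 X3.3069 Y61.7826
G1 X3.3069 Y136.2675
M5
G0 X80.3442 Y66.6155
M3 S198
G1 X57.4168 Y158.1975 F2405
G1 X148.9988 Y181.1249
G1 X171.9262 Y89.5429
G1 X80.3442 Y66.6155
M5
G0 X94.8261 Y192.5789
M3 S198
G1 X106.1295 Y167.7607 F2405
G1 X115.5108 Y137.7359
G1 X122.9699 Y102.5047
G1 X128.5068 Y62.0669
G1 X132.1216 Y16.4227
M5
G0 X175.0208 Y94.6974
M3 S198
G1 X46.2220 Y83.0820 F2405
G1 X60.8849 Y125.1130
G1 X76.6140 Y147.2237
G1 X175.0208 Y94.6974
M5
G0 X156.5245 Y105.3421
M3 S198
G1 X145.1176 Y140.4489 F2405
G1 X115.2540 Y162.1461
G1 X78.3404 Y162.1461
G1 X48.4768 Y140.4489
G1 X37.0699 Y105.3421
G1 X48.4768 Y70.2353
G1 X78.3404 Y48.5381
G1 X115.2540 Y48.5381
G1 X145.1176 Y70.2353
G1 X156.5245 Y105.3421
M5
G0 X0.0000 Y0.0000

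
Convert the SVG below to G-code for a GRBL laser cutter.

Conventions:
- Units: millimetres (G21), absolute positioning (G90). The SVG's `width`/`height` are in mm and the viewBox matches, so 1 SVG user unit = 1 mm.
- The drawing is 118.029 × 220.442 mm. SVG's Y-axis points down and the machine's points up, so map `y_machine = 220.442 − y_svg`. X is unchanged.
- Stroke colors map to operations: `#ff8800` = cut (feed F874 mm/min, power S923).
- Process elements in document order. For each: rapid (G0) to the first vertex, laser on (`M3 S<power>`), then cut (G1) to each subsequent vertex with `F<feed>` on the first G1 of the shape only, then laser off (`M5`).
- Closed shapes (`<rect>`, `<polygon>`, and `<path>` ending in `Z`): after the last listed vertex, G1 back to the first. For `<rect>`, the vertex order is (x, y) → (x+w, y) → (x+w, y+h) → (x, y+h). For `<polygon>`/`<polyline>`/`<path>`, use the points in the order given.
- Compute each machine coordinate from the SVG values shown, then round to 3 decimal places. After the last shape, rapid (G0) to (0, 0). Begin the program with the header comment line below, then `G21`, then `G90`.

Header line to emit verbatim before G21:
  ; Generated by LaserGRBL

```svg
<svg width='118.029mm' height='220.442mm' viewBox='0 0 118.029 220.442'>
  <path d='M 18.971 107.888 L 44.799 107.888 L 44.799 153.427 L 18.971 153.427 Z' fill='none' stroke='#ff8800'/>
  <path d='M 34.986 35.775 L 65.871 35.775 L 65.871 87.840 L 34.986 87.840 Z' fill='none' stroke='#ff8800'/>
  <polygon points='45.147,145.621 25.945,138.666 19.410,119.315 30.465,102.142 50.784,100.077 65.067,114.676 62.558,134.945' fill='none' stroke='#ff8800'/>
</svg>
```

; Generated by LaserGRBL
G21
G90
G0 X18.971 Y112.554
M3 S923
G1 X44.799 Y112.554 F874
G1 X44.799 Y67.015
G1 X18.971 Y67.015
G1 X18.971 Y112.554
M5
G0 X34.986 Y184.667
M3 S923
G1 X65.871 Y184.667 F874
G1 X65.871 Y132.602
G1 X34.986 Y132.602
G1 X34.986 Y184.667
M5
G0 X45.147 Y74.821
M3 S923
G1 X25.945 Y81.776 F874
G1 X19.410 Y101.127
G1 X30.465 Y118.300
G1 X50.784 Y120.365
G1 X65.067 Y105.766
G1 X62.558 Y85.497
G1 X45.147 Y74.821
M5
G0 X0.000 Y0.000

viewBox `0 0 118.029 220.442` with mm width/height → 1 unit = 1 mm. Flip: y_m = 220.442 − y_svg.

**Shape 1** — `<path>` rectangle, stroke `#ff8800` → cut (S923, F874). Machine vertices: (18.971,112.554) → (44.799,112.554) → (44.799,67.015) → (18.971,67.015) → (18.971,112.554). Closed: final G1 returns to the first vertex.

**Shape 2** — `<path>` rectangle, stroke `#ff8800` → cut (S923, F874). Machine vertices: (34.986,184.667) → (65.871,184.667) → (65.871,132.602) → (34.986,132.602) → (34.986,184.667). Closed: final G1 returns to the first vertex.

**Shape 3** — `<polygon>` regular polygon, stroke `#ff8800` → cut (S923, F874). Machine vertices: (45.147,74.821) → (25.945,81.776) → (19.410,101.127) → (30.465,118.300) → (50.784,120.365) → (65.067,105.766) → (62.558,85.497) → (45.147,74.821). Closed: final G1 returns to the first vertex.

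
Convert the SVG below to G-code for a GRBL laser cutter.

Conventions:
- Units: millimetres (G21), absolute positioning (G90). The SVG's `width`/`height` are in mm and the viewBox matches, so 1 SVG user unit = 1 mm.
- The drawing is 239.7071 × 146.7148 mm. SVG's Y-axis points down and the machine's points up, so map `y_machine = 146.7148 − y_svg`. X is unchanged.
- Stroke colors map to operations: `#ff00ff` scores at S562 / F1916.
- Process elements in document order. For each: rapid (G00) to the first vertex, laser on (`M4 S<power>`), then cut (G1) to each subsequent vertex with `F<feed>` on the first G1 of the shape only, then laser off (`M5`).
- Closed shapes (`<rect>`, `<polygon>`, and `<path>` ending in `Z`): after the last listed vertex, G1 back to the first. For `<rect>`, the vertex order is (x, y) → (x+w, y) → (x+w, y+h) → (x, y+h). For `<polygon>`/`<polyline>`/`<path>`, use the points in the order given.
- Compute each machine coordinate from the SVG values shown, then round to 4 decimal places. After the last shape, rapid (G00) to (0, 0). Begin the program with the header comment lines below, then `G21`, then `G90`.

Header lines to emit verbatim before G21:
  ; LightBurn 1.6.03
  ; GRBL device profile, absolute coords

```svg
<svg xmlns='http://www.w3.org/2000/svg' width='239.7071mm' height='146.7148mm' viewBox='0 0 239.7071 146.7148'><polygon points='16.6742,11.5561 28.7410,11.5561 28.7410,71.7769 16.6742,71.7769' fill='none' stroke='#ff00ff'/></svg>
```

; LightBurn 1.6.03
; GRBL device profile, absolute coords
G21
G90
G00 X16.6742 Y135.1587
M4 S562
G1 X28.7410 Y135.1587 F1916
G1 X28.7410 Y74.9379
G1 X16.6742 Y74.9379
G1 X16.6742 Y135.1587
M5
G00 X0.0000 Y0.0000

1 u = 1 mm; y_m = 146.7148 − y.

[1] `<polygon>` rectangle, #ff00ff→score S562 F1916: (16.6742,135.1587) → (28.7410,135.1587) → (28.7410,74.9379) → (16.6742,74.9379) → (16.6742,135.1587) (closed)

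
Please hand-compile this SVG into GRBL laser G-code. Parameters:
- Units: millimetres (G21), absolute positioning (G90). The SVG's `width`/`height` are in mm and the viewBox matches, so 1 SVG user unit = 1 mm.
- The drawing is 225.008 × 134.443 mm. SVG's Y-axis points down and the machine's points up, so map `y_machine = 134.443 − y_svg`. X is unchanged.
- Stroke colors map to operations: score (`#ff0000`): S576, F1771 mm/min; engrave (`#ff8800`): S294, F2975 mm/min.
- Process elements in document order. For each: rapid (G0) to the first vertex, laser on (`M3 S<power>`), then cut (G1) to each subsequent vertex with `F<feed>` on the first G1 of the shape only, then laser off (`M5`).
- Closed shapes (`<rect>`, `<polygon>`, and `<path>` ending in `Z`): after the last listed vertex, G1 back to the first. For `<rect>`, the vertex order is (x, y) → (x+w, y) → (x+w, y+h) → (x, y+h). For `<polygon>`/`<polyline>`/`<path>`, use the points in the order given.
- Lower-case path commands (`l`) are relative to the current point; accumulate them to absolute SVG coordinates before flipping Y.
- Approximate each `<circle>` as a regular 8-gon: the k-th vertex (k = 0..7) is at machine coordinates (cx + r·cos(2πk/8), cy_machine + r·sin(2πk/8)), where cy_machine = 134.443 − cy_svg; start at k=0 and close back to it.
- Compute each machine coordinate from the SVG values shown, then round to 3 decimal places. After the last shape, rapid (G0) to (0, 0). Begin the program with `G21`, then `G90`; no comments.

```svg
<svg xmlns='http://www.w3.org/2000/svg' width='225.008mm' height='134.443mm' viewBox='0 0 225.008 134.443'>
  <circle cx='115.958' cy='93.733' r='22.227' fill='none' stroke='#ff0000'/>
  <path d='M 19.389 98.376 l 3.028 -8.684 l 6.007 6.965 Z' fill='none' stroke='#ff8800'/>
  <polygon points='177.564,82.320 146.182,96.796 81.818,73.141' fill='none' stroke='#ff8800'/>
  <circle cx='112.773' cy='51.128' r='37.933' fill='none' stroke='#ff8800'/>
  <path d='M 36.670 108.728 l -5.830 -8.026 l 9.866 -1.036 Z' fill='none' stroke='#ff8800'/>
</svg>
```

1 u = 1 mm; y_m = 134.443 − y.

[1] `<circle>` circle, #ff0000→score S576 F1771: (138.185,40.710) → (131.675,56.427) → (115.958,62.937) → (100.241,56.427) → (93.731,40.710) → (100.241,24.993) → (115.958,18.483) → (131.675,24.993) → (138.185,40.710) (closed)

[2] `<path>` regular polygon, #ff8800→engrave S294 F2975: (19.389,36.067) → (22.417,44.751) → (28.424,37.786) → (19.389,36.067) (closed)

[3] `<polygon>` closed polygon, #ff8800→engrave S294 F2975: (177.564,52.123) → (146.182,37.647) → (81.818,61.302) → (177.564,52.123) (closed)

[4] `<circle>` circle, #ff8800→engrave S294 F2975: (150.706,83.315) → (139.596,110.138) → (112.773,121.248) → (85.950,110.138) → (74.840,83.315) → (85.950,56.492) → (112.773,45.382) → (139.596,56.492) → (150.706,83.315) (closed)

[5] `<path>` regular polygon, #ff8800→engrave S294 F2975: (36.670,25.715) → (30.840,33.741) → (40.706,34.777) → (36.670,25.715) (closed)

G21
G90
G0 X138.185 Y40.710
M3 S576
G1 X131.675 Y56.427 F1771
G1 X115.958 Y62.937
G1 X100.241 Y56.427
G1 X93.731 Y40.710
G1 X100.241 Y24.993
G1 X115.958 Y18.483
G1 X131.675 Y24.993
G1 X138.185 Y40.710
M5
G0 X19.389 Y36.067
M3 S294
G1 X22.417 Y44.751 F2975
G1 X28.424 Y37.786
G1 X19.389 Y36.067
M5
G0 X177.564 Y52.123
M3 S294
G1 X146.182 Y37.647 F2975
G1 X81.818 Y61.302
G1 X177.564 Y52.123
M5
G0 X150.706 Y83.315
M3 S294
G1 X139.596 Y110.138 F2975
G1 X112.773 Y121.248
G1 X85.950 Y110.138
G1 X74.840 Y83.315
G1 X85.950 Y56.492
G1 X112.773 Y45.382
G1 X139.596 Y56.492
G1 X150.706 Y83.315
M5
G0 X36.670 Y25.715
M3 S294
G1 X30.840 Y33.741 F2975
G1 X40.706 Y34.777
G1 X36.670 Y25.715
M5
G0 X0.000 Y0.000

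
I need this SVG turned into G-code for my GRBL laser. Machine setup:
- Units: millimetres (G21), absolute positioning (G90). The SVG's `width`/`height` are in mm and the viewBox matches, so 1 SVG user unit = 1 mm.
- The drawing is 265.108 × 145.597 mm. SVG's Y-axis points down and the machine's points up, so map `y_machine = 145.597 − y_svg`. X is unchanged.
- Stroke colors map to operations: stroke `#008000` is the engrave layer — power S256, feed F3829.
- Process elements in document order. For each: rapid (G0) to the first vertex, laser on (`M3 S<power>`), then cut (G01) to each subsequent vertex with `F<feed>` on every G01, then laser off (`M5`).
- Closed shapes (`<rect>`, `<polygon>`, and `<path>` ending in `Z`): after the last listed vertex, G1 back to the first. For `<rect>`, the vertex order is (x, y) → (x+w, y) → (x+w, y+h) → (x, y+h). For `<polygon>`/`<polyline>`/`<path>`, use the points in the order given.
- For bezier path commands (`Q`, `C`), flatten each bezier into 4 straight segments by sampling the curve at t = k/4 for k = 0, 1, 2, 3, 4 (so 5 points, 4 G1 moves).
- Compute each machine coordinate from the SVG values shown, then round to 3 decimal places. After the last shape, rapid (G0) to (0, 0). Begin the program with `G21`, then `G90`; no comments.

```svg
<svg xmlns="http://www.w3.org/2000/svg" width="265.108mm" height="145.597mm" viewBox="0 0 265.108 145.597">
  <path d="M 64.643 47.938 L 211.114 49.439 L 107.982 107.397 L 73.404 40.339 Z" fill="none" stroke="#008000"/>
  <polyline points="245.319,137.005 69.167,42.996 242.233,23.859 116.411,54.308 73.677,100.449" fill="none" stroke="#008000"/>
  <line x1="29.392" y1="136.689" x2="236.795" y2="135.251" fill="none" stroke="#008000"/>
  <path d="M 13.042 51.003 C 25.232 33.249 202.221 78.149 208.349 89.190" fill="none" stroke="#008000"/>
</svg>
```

viewBox `0 0 265.108 145.597` with mm width/height → 1 unit = 1 mm. Flip: y_m = 145.597 − y_svg.

**Shape 1** — `<path>` closed polygon, stroke `#008000` → engrave (S256, F3829). Machine vertices: (64.643,97.659) → (211.114,96.158) → (107.982,38.200) → (73.404,105.258) → (64.643,97.659). Closed: final G1 returns to the first vertex.

**Shape 2** — `<polyline>` open polyline, stroke `#008000` → engrave (S256, F3829). Machine vertices: (245.319,8.592) → (69.167,102.601) → (242.233,121.738) → (116.411,91.289) → (73.677,45.148). Open path.

**Shape 3** — `<line>` line segment, stroke `#008000` → engrave (S256, F3829). Machine vertices: (29.392,8.908) → (236.795,10.346). Open path.

**Shape 4** — `<path>` cubic bezier, stroke `#008000` → engrave (S256, F3829). Control points (SVG): P0=(13.042,51.003), P1=(25.232,33.249), P2=(202.221,78.149), P3=(208.349,89.190); sampled at t=k/4. Machine vertices: (13.042,94.594) → (47.840,97.670) → (112.969,86.299) → (176.961,69.528) → (208.349,56.407). Open path.

G21
G90
G0 X64.643 Y97.659
M3 S256
G01 X211.114 Y96.158 F3829
G01 X107.982 Y38.200 F3829
G01 X73.404 Y105.258 F3829
G01 X64.643 Y97.659 F3829
M5
G0 X245.319 Y8.592
M3 S256
G01 X69.167 Y102.601 F3829
G01 X242.233 Y121.738 F3829
G01 X116.411 Y91.289 F3829
G01 X73.677 Y45.148 F3829
M5
G0 X29.392 Y8.908
M3 S256
G01 X236.795 Y10.346 F3829
M5
G0 X13.042 Y94.594
M3 S256
G01 X47.840 Y97.670 F3829
G01 X112.969 Y86.299 F3829
G01 X176.961 Y69.528 F3829
G01 X208.349 Y56.407 F3829
M5
G0 X0.000 Y0.000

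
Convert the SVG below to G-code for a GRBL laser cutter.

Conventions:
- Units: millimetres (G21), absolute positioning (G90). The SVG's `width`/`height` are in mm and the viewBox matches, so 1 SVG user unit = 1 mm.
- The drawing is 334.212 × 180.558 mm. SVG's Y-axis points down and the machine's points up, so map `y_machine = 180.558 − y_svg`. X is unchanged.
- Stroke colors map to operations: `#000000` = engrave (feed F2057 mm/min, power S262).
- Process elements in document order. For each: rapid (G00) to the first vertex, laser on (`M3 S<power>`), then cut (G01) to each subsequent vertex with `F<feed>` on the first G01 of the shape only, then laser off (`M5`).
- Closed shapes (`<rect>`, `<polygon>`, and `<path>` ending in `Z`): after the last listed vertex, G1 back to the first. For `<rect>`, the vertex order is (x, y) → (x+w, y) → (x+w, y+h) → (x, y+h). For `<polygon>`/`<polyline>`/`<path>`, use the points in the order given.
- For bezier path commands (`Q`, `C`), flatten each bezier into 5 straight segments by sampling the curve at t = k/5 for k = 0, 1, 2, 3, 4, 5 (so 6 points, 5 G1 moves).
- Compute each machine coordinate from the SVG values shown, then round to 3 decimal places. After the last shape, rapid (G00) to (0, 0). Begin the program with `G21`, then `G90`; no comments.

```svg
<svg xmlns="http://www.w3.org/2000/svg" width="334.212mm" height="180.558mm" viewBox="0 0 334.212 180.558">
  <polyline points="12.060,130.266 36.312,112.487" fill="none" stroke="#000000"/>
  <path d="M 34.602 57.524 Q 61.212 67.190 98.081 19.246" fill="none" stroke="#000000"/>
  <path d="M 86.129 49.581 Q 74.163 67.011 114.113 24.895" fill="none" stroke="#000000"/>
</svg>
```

Since the viewBox matches the mm dimensions, user units are millimetres directly. The only transform is the Y-flip y_m = 180.558 − y_svg.

Shape 1 is a line segment drawn with `<polyline>`. Its stroke #000000 means engrave at S262, F2057. After flipping Y the toolpath is (12.060,50.292) → (36.312,68.071).

Shape 2 is a quadratic bezier drawn with `<path>`. Its stroke #000000 means engrave at S262, F2057. After flipping Y the toolpath is (34.602,123.034) → (45.656,121.472) → (57.531,124.519) → (70.227,132.174) → (83.744,144.439) → (98.081,161.312).

Shape 3 is a quadratic bezier drawn with `<path>`. Its stroke #000000 means engrave at S262, F2057. After flipping Y the toolpath is (86.129,130.977) → (83.419,126.387) → (84.863,126.560) → (90.460,131.498) → (100.210,141.198) → (114.113,155.663).

G21
G90
G00 X12.060 Y50.292
M3 S262
G01 X36.312 Y68.071 F2057
M5
G00 X34.602 Y123.034
M3 S262
G01 X45.656 Y121.472 F2057
G01 X57.531 Y124.519
G01 X70.227 Y132.174
G01 X83.744 Y144.439
G01 X98.081 Y161.312
M5
G00 X86.129 Y130.977
M3 S262
G01 X83.419 Y126.387 F2057
G01 X84.863 Y126.560
G01 X90.460 Y131.498
G01 X100.210 Y141.198
G01 X114.113 Y155.663
M5
G00 X0.000 Y0.000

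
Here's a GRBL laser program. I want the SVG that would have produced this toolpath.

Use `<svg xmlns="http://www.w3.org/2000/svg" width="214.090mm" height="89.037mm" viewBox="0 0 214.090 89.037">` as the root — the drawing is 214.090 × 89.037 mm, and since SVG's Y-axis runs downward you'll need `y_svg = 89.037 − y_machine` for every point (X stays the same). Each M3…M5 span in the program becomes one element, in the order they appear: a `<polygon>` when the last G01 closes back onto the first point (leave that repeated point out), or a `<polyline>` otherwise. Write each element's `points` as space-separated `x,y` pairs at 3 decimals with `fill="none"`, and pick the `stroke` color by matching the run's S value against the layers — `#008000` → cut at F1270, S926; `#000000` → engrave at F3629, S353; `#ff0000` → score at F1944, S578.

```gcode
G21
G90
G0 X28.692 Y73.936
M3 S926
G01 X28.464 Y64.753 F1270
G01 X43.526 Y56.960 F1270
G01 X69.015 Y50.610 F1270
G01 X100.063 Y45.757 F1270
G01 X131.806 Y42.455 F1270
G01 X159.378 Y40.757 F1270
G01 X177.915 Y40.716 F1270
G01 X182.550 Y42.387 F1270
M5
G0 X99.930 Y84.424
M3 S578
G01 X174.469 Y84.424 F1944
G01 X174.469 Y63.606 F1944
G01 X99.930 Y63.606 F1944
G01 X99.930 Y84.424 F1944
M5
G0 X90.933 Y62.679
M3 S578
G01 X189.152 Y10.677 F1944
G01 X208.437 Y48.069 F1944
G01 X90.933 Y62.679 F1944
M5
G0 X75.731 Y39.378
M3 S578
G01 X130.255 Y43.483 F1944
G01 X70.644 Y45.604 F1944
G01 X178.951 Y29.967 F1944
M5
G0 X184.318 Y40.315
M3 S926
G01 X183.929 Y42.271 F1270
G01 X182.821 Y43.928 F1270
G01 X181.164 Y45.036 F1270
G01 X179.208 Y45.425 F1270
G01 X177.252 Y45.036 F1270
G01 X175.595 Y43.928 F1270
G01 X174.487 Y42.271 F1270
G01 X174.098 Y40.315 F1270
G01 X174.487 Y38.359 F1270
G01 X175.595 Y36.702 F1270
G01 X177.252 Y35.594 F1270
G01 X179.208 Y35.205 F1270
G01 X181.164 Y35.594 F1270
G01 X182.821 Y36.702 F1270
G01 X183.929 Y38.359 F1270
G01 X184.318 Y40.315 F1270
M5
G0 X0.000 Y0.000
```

y_svg = 89.037 − y_m.

[1] S926→`#008000` (cut); open run; points: 28.692,15.101 28.464,24.284 43.526,32.077 69.015,38.427 100.063,43.280 131.806,46.582 159.378,48.280 177.915,48.321 182.550,46.650

[2] S578→`#ff0000` (score); closed run; points: 99.930,4.613 174.469,4.613 174.469,25.431 99.930,25.431

[3] S578→`#ff0000` (score); closed run; points: 90.933,26.358 189.152,78.360 208.437,40.968

[4] S578→`#ff0000` (score); open run; points: 75.731,49.659 130.255,45.554 70.644,43.433 178.951,59.070

[5] S926→`#008000` (cut); closed run; points: 184.318,48.722 183.929,46.766 182.821,45.109 181.164,44.001 179.208,43.612 177.252,44.001 175.595,45.109 174.487,46.766 174.098,48.722 174.487,50.678 175.595,52.335 177.252,53.443 179.208,53.832 181.164,53.443 182.821,52.335 183.929,50.678

<svg xmlns="http://www.w3.org/2000/svg" width="214.090mm" height="89.037mm" viewBox="0 0 214.090 89.037">
  <polyline points="28.692,15.101 28.464,24.284 43.526,32.077 69.015,38.427 100.063,43.280 131.806,46.582 159.378,48.280 177.915,48.321 182.550,46.650" fill="none" stroke="#008000"/>
  <polygon points="99.930,4.613 174.469,4.613 174.469,25.431 99.930,25.431" fill="none" stroke="#ff0000"/>
  <polygon points="90.933,26.358 189.152,78.360 208.437,40.968" fill="none" stroke="#ff0000"/>
  <polyline points="75.731,49.659 130.255,45.554 70.644,43.433 178.951,59.070" fill="none" stroke="#ff0000"/>
  <polygon points="184.318,48.722 183.929,46.766 182.821,45.109 181.164,44.001 179.208,43.612 177.252,44.001 175.595,45.109 174.487,46.766 174.098,48.722 174.487,50.678 175.595,52.335 177.252,53.443 179.208,53.832 181.164,53.443 182.821,52.335 183.929,50.678" fill="none" stroke="#008000"/>
</svg>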